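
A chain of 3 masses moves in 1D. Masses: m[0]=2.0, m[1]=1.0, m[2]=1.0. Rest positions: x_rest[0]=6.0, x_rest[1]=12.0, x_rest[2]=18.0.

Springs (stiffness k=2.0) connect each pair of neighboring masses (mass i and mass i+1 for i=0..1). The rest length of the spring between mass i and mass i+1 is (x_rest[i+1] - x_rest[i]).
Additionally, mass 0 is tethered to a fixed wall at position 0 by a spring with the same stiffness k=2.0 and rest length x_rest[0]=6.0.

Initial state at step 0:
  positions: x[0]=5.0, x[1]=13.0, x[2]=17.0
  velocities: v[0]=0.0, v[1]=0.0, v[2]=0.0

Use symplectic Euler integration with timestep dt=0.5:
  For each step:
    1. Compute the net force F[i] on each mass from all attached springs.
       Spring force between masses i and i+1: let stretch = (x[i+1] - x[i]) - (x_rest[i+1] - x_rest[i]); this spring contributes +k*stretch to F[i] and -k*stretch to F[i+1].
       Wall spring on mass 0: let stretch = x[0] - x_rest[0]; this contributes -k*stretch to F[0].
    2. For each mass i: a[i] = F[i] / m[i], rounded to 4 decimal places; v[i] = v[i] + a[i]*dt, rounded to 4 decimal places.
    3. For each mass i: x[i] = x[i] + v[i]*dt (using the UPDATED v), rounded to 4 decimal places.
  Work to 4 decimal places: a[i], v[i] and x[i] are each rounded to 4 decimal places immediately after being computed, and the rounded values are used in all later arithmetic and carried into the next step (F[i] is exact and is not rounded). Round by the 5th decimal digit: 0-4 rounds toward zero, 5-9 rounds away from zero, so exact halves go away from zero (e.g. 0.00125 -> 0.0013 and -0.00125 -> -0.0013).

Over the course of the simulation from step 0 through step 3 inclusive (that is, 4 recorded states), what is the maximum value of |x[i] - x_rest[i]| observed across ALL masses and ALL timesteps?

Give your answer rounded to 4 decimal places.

Step 0: x=[5.0000 13.0000 17.0000] v=[0.0000 0.0000 0.0000]
Step 1: x=[5.7500 11.0000 18.0000] v=[1.5000 -4.0000 2.0000]
Step 2: x=[6.3750 9.8750 18.5000] v=[1.2500 -2.2500 1.0000]
Step 3: x=[6.2813 11.3125 17.6875] v=[-0.1875 2.8750 -1.6250]
Max displacement = 2.1250

Answer: 2.1250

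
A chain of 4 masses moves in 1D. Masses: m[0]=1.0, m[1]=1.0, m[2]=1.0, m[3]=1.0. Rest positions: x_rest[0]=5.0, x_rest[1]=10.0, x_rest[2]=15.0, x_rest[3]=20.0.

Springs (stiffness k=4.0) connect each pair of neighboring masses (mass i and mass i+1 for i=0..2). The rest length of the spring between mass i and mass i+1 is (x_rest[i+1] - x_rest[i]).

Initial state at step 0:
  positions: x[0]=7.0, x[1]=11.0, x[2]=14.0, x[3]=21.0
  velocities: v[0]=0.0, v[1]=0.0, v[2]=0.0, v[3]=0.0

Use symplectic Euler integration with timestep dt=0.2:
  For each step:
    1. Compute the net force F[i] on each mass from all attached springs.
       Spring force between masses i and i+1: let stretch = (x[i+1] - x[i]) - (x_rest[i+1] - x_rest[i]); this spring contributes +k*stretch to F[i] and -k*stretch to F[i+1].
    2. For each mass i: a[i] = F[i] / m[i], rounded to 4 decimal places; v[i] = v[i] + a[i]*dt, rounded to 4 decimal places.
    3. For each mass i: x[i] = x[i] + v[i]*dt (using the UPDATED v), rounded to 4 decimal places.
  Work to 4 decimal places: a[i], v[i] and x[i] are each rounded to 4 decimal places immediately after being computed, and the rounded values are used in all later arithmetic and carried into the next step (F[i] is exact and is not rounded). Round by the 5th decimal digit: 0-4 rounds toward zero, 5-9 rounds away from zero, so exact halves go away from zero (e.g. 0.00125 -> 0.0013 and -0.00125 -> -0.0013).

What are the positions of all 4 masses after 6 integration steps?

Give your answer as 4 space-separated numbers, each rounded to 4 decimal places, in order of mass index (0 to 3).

Step 0: x=[7.0000 11.0000 14.0000 21.0000] v=[0.0000 0.0000 0.0000 0.0000]
Step 1: x=[6.8400 10.8400 14.6400 20.6800] v=[-0.8000 -0.8000 3.2000 -1.6000]
Step 2: x=[6.5200 10.6480 15.6384 20.1936] v=[-1.6000 -0.9600 4.9920 -2.4320]
Step 3: x=[6.0605 10.5940 16.5672 19.7784] v=[-2.2976 -0.2701 4.6438 -2.0762]
Step 4: x=[5.5263 10.7703 17.0540 19.6494] v=[-2.6708 0.8817 2.4342 -0.6452]
Step 5: x=[5.0312 11.1130 16.9507 19.9051] v=[-2.4756 1.7135 -0.5164 1.2785]
Step 6: x=[4.7092 11.4166 16.3861 20.4881] v=[-1.6102 1.5182 -2.8230 2.9150]

Answer: 4.7092 11.4166 16.3861 20.4881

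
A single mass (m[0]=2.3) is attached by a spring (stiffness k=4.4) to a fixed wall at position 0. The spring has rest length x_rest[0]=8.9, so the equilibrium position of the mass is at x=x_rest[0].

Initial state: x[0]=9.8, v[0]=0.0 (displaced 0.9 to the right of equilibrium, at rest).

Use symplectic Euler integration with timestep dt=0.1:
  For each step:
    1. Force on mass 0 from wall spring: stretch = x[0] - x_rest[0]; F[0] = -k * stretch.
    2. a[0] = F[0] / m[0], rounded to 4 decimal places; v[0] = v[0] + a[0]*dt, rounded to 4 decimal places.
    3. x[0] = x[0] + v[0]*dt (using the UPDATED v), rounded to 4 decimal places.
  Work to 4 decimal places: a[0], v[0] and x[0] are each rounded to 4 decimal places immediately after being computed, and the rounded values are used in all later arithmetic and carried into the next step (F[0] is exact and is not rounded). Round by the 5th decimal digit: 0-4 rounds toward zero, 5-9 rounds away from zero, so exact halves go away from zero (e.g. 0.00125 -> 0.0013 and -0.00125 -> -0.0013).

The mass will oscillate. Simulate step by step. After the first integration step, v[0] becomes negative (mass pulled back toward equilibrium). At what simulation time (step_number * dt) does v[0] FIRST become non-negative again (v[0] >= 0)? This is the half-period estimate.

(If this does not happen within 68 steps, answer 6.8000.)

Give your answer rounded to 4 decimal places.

Answer: 2.3000

Derivation:
Step 0: x=[9.8000] v=[0.0000]
Step 1: x=[9.7828] v=[-0.1722]
Step 2: x=[9.7487] v=[-0.3411]
Step 3: x=[9.6984] v=[-0.5035]
Step 4: x=[9.6328] v=[-0.6562]
Step 5: x=[9.5532] v=[-0.7964]
Step 6: x=[9.4611] v=[-0.9214]
Step 7: x=[9.3582] v=[-1.0287]
Step 8: x=[9.2466] v=[-1.1164]
Step 9: x=[9.1283] v=[-1.1827]
Step 10: x=[9.0057] v=[-1.2264]
Step 11: x=[8.8810] v=[-1.2466]
Step 12: x=[8.7567] v=[-1.2430]
Step 13: x=[8.6351] v=[-1.2156]
Step 14: x=[8.5186] v=[-1.1649]
Step 15: x=[8.4094] v=[-1.0919]
Step 16: x=[8.3096] v=[-0.9981]
Step 17: x=[8.2211] v=[-0.8852]
Step 18: x=[8.1456] v=[-0.7553]
Step 19: x=[8.0845] v=[-0.6110]
Step 20: x=[8.0390] v=[-0.4550]
Step 21: x=[8.0100] v=[-0.2903]
Step 22: x=[7.9980] v=[-0.1200]
Step 23: x=[8.0033] v=[0.0526]
First v>=0 after going negative at step 23, time=2.3000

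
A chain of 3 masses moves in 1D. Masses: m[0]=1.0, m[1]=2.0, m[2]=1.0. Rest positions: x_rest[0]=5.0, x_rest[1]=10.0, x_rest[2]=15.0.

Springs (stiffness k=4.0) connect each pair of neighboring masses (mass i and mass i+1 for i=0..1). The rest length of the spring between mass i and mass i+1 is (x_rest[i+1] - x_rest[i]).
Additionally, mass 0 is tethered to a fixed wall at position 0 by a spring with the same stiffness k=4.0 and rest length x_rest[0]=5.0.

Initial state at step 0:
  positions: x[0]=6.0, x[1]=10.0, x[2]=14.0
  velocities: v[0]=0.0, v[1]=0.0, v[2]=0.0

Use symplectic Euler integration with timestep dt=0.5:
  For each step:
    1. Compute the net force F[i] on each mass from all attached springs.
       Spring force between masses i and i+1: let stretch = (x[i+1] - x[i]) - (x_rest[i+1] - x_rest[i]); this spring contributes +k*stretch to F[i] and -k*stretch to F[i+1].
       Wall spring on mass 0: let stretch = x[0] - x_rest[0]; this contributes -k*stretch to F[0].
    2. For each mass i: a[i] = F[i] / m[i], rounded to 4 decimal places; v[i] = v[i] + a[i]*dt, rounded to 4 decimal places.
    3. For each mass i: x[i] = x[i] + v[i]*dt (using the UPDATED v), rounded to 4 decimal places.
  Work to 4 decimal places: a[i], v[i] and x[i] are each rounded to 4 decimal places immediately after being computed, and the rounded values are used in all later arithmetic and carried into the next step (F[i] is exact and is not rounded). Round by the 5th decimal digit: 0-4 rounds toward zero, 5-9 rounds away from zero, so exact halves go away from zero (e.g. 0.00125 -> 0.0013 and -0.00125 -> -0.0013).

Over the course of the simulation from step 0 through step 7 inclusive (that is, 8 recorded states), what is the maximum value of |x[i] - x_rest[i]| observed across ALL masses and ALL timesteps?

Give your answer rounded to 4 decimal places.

Answer: 1.5000

Derivation:
Step 0: x=[6.0000 10.0000 14.0000] v=[0.0000 0.0000 0.0000]
Step 1: x=[4.0000 10.0000 15.0000] v=[-4.0000 0.0000 2.0000]
Step 2: x=[4.0000 9.5000 16.0000] v=[0.0000 -1.0000 2.0000]
Step 3: x=[5.5000 9.5000 15.5000] v=[3.0000 0.0000 -1.0000]
Step 4: x=[5.5000 10.5000 14.0000] v=[0.0000 2.0000 -3.0000]
Step 5: x=[5.0000 10.7500 14.0000] v=[-1.0000 0.5000 0.0000]
Step 6: x=[5.2500 9.7500 15.7500] v=[0.5000 -2.0000 3.5000]
Step 7: x=[4.7500 9.5000 16.5000] v=[-1.0000 -0.5000 1.5000]
Max displacement = 1.5000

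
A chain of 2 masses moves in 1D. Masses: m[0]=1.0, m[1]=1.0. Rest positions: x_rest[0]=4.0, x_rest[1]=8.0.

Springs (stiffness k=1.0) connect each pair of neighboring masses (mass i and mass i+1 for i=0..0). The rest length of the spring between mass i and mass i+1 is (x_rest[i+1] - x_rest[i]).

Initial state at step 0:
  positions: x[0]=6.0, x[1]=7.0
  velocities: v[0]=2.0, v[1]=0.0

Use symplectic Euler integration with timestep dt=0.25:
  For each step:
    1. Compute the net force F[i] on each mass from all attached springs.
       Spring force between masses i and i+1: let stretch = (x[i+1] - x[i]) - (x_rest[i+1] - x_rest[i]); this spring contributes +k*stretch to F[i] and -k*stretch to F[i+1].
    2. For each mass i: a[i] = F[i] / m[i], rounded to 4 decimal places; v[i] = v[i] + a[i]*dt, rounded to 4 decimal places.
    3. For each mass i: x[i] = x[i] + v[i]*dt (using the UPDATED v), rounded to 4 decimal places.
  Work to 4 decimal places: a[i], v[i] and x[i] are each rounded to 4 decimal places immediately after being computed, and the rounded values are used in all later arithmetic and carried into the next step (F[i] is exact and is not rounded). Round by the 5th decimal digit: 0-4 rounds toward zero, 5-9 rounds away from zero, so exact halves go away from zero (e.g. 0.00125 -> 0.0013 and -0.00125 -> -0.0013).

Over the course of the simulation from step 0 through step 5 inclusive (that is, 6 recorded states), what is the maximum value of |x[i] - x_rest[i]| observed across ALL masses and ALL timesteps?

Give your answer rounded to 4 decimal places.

Answer: 2.4297

Derivation:
Step 0: x=[6.0000 7.0000] v=[2.0000 0.0000]
Step 1: x=[6.3125 7.1875] v=[1.2500 0.7500]
Step 2: x=[6.4297 7.5703] v=[0.4688 1.5313]
Step 3: x=[6.3682 8.1319] v=[-0.2461 2.2462]
Step 4: x=[6.1669 8.8332] v=[-0.8052 2.8053]
Step 5: x=[5.8823 9.6179] v=[-1.1386 3.1387]
Max displacement = 2.4297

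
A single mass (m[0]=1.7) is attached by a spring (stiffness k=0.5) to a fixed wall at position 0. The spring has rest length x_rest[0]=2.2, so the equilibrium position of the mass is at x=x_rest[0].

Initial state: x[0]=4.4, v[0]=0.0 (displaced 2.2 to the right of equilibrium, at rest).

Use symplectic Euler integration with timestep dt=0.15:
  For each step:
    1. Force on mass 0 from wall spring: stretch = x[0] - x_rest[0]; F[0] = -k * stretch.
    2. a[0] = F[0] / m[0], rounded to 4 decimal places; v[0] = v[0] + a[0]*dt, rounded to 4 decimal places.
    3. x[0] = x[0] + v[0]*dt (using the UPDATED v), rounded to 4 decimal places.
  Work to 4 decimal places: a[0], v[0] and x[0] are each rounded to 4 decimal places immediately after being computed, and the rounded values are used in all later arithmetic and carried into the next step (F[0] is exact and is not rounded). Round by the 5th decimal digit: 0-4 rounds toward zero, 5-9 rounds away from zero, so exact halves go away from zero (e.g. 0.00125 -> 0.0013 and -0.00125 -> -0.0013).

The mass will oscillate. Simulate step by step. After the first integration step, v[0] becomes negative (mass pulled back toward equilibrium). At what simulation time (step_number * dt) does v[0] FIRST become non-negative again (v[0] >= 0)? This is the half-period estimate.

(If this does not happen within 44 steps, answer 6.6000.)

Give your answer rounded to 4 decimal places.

Answer: 5.8500

Derivation:
Step 0: x=[4.4000] v=[0.0000]
Step 1: x=[4.3854] v=[-0.0971]
Step 2: x=[4.3564] v=[-0.1935]
Step 3: x=[4.3131] v=[-0.2886]
Step 4: x=[4.2558] v=[-0.3818]
Step 5: x=[4.1849] v=[-0.4725]
Step 6: x=[4.1009] v=[-0.5601]
Step 7: x=[4.0043] v=[-0.6440]
Step 8: x=[3.8958] v=[-0.7236]
Step 9: x=[3.7760] v=[-0.7984]
Step 10: x=[3.6458] v=[-0.8679]
Step 11: x=[3.5060] v=[-0.9317]
Step 12: x=[3.3576] v=[-0.9893]
Step 13: x=[3.2015] v=[-1.0404]
Step 14: x=[3.0388] v=[-1.0846]
Step 15: x=[2.8706] v=[-1.1216]
Step 16: x=[2.6979] v=[-1.1512]
Step 17: x=[2.5219] v=[-1.1732]
Step 18: x=[2.3438] v=[-1.1874]
Step 19: x=[2.1647] v=[-1.1937]
Step 20: x=[1.9859] v=[-1.1921]
Step 21: x=[1.8085] v=[-1.1827]
Step 22: x=[1.6337] v=[-1.1654]
Step 23: x=[1.4626] v=[-1.1404]
Step 24: x=[1.2964] v=[-1.1079]
Step 25: x=[1.1362] v=[-1.0680]
Step 26: x=[0.9830] v=[-1.0211]
Step 27: x=[0.8379] v=[-0.9674]
Step 28: x=[0.7018] v=[-0.9073]
Step 29: x=[0.5756] v=[-0.8412]
Step 30: x=[0.4602] v=[-0.7695]
Step 31: x=[0.3563] v=[-0.6927]
Step 32: x=[0.2646] v=[-0.6114]
Step 33: x=[0.1857] v=[-0.5260]
Step 34: x=[0.1201] v=[-0.4371]
Step 35: x=[0.0683] v=[-0.3453]
Step 36: x=[0.0306] v=[-0.2513]
Step 37: x=[0.0073] v=[-0.1556]
Step 38: x=[-0.0015] v=[-0.0589]
Step 39: x=[0.0042] v=[0.0382]
First v>=0 after going negative at step 39, time=5.8500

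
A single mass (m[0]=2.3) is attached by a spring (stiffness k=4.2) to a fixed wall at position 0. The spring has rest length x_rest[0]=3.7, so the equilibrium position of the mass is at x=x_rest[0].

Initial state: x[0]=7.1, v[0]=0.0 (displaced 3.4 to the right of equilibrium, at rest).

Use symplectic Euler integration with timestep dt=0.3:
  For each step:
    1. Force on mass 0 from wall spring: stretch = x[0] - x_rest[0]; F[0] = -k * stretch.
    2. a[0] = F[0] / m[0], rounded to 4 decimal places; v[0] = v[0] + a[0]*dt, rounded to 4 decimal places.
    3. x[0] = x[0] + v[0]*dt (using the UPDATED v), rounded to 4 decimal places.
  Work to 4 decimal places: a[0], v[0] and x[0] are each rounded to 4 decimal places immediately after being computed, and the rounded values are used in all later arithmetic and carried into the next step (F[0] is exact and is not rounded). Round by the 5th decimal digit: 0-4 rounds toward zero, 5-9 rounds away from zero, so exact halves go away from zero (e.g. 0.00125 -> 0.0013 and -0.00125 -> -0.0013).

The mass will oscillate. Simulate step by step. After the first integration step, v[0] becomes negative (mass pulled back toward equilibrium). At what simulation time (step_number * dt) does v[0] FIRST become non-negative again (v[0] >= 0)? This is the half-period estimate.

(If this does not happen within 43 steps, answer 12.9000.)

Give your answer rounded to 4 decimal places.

Answer: 2.4000

Derivation:
Step 0: x=[7.1000] v=[0.0000]
Step 1: x=[6.5412] v=[-1.8626]
Step 2: x=[5.5155] v=[-3.4191]
Step 3: x=[4.1914] v=[-4.4137]
Step 4: x=[2.7865] v=[-4.6829]
Step 5: x=[1.5318] v=[-4.1825]
Step 6: x=[0.6334] v=[-2.9947]
Step 7: x=[0.2390] v=[-1.3147]
Step 8: x=[0.4134] v=[0.5813]
First v>=0 after going negative at step 8, time=2.4000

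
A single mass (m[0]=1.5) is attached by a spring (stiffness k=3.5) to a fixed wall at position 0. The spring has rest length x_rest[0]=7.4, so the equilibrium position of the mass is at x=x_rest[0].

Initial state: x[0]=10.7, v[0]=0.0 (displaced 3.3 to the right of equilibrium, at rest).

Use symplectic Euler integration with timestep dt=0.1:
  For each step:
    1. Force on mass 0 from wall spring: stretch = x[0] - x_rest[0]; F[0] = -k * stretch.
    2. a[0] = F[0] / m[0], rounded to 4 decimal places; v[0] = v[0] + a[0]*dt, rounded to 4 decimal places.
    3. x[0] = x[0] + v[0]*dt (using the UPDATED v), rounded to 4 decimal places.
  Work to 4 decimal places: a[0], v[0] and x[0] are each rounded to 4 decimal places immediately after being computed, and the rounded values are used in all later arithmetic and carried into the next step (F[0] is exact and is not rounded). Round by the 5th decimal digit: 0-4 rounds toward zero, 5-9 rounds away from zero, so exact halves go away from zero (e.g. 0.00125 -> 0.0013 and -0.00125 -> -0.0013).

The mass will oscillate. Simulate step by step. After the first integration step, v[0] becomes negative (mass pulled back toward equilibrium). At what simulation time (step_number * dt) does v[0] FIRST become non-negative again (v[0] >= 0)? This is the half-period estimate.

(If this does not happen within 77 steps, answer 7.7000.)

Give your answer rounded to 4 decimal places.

Step 0: x=[10.7000] v=[0.0000]
Step 1: x=[10.6230] v=[-0.7700]
Step 2: x=[10.4708] v=[-1.5220]
Step 3: x=[10.2470] v=[-2.2385]
Step 4: x=[9.9567] v=[-2.9028]
Step 5: x=[9.6068] v=[-3.4994]
Step 6: x=[9.2054] v=[-4.0143]
Step 7: x=[8.7618] v=[-4.4356]
Step 8: x=[8.2865] v=[-4.7534]
Step 9: x=[7.7905] v=[-4.9603]
Step 10: x=[7.2854] v=[-5.0514]
Step 11: x=[6.7829] v=[-5.0247]
Step 12: x=[6.2948] v=[-4.8807]
Step 13: x=[5.8325] v=[-4.6228]
Step 14: x=[5.4068] v=[-4.2571]
Step 15: x=[5.0276] v=[-3.7920]
Step 16: x=[4.7038] v=[-3.2384]
Step 17: x=[4.4429] v=[-2.6093]
Step 18: x=[4.2510] v=[-1.9193]
Step 19: x=[4.1326] v=[-1.1845]
Step 20: x=[4.0904] v=[-0.4221]
Step 21: x=[4.1254] v=[0.3501]
First v>=0 after going negative at step 21, time=2.1000

Answer: 2.1000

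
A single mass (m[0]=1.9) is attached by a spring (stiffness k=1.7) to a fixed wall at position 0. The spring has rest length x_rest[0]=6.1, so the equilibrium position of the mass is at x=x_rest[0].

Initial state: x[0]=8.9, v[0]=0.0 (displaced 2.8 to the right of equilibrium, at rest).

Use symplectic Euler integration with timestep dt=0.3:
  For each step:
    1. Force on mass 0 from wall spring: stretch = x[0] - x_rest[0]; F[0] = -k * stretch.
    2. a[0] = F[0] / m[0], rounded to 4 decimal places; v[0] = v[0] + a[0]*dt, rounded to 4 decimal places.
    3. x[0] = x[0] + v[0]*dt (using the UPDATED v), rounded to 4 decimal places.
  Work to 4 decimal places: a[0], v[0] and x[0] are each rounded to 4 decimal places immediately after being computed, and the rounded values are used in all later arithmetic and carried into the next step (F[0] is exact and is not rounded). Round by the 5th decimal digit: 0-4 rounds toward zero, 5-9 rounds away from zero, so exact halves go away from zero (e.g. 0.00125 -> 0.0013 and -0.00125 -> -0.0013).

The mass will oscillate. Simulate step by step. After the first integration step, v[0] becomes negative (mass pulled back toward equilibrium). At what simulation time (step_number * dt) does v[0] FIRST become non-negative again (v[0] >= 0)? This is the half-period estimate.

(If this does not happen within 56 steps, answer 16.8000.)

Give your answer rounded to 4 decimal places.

Step 0: x=[8.9000] v=[0.0000]
Step 1: x=[8.6745] v=[-0.7516]
Step 2: x=[8.2417] v=[-1.4427]
Step 3: x=[7.6364] v=[-2.0176]
Step 4: x=[6.9074] v=[-2.4300]
Step 5: x=[6.1134] v=[-2.6467]
Step 6: x=[5.3183] v=[-2.6503]
Step 7: x=[4.5862] v=[-2.4405]
Step 8: x=[3.9759] v=[-2.0342]
Step 9: x=[3.5367] v=[-1.4641]
Step 10: x=[3.3039] v=[-0.7761]
Step 11: x=[3.2962] v=[-0.0256]
Step 12: x=[3.5143] v=[0.7270]
First v>=0 after going negative at step 12, time=3.6000

Answer: 3.6000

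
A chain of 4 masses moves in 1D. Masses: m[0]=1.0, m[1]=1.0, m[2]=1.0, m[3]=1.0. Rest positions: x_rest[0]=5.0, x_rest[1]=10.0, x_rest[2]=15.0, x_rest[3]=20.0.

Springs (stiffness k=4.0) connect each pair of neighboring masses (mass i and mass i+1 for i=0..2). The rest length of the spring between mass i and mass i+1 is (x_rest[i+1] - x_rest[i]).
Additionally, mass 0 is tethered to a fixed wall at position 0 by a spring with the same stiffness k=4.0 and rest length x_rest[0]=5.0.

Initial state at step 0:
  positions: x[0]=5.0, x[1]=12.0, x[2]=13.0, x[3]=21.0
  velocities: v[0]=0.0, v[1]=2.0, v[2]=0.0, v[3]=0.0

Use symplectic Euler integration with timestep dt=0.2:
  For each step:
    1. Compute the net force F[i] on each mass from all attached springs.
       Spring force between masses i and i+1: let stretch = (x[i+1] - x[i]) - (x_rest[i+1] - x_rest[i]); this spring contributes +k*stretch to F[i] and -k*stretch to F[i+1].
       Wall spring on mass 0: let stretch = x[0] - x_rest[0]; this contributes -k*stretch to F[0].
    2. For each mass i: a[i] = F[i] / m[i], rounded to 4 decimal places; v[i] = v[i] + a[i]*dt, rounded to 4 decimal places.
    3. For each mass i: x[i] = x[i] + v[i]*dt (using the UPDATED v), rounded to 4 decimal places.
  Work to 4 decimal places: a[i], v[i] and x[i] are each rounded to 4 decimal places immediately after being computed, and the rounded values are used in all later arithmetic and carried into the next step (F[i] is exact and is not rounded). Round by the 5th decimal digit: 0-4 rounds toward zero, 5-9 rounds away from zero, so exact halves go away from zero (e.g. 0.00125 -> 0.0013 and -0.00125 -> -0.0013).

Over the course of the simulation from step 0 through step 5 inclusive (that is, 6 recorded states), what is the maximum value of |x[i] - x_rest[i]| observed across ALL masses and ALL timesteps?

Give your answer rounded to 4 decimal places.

Step 0: x=[5.0000 12.0000 13.0000 21.0000] v=[0.0000 2.0000 0.0000 0.0000]
Step 1: x=[5.3200 11.4400 14.1200 20.5200] v=[1.6000 -2.8000 5.6000 -2.4000]
Step 2: x=[5.7680 10.3296 15.8352 19.8160] v=[2.2400 -5.5520 8.5760 -3.5200]
Step 3: x=[6.0230 9.3702 17.3064 19.2751] v=[1.2749 -4.7968 7.3562 -2.7046]
Step 4: x=[5.8499 9.1451 17.8228 19.2192] v=[-0.8657 -1.1256 2.5822 -0.2796]
Step 5: x=[5.2680 9.7812 17.1742 19.7399] v=[-2.9095 3.1804 -3.2428 2.6033]
Max displacement = 2.8228

Answer: 2.8228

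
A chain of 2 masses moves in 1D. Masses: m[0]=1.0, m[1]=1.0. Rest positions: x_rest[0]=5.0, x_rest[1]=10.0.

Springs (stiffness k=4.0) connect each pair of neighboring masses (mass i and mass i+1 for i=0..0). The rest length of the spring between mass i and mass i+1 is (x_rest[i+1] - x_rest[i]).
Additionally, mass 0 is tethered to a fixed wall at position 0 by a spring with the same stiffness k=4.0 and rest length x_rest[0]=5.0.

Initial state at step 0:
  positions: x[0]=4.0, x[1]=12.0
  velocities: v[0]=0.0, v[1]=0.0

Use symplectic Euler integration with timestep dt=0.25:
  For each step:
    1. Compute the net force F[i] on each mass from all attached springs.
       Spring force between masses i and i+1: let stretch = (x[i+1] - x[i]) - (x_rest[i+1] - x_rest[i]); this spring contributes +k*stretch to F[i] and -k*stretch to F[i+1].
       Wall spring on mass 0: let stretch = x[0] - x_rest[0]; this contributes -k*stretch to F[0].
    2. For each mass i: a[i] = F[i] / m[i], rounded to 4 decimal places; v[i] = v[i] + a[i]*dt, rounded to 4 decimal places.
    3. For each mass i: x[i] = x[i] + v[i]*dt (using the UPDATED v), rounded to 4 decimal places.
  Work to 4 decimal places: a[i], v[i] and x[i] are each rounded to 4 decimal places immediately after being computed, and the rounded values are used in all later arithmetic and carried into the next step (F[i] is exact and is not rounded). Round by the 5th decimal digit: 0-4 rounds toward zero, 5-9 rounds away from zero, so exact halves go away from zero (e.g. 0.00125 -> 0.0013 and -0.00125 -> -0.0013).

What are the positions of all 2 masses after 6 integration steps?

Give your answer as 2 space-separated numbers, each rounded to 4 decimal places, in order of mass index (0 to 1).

Answer: 3.5887 10.2691

Derivation:
Step 0: x=[4.0000 12.0000] v=[0.0000 0.0000]
Step 1: x=[5.0000 11.2500] v=[4.0000 -3.0000]
Step 2: x=[6.3125 10.1875] v=[5.2500 -4.2500]
Step 3: x=[7.0156 9.4063] v=[2.8125 -3.1250]
Step 4: x=[6.5625 9.2774] v=[-1.8124 -0.5157]
Step 5: x=[5.1475 9.7198] v=[-5.6600 1.7694]
Step 6: x=[3.5887 10.2691] v=[-6.2352 2.1971]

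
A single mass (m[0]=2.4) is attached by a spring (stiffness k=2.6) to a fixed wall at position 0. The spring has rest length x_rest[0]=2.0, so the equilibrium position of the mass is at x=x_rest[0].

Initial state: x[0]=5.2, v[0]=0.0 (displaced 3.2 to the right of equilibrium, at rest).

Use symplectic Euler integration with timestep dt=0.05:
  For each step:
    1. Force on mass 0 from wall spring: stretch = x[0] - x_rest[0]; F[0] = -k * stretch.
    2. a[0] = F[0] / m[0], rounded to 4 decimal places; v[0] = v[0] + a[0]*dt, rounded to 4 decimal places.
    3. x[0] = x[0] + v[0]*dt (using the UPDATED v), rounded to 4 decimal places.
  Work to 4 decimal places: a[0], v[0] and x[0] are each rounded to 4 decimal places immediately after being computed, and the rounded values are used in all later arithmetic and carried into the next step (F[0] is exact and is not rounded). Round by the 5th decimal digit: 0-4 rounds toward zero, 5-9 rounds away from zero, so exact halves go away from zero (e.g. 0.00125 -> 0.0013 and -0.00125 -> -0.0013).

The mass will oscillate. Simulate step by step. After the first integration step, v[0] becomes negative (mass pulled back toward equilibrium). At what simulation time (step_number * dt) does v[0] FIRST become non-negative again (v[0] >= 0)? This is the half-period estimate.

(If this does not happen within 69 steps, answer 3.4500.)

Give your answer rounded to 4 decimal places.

Step 0: x=[5.2000] v=[0.0000]
Step 1: x=[5.1913] v=[-0.1733]
Step 2: x=[5.1740] v=[-0.3462]
Step 3: x=[5.1481] v=[-0.5181]
Step 4: x=[5.1137] v=[-0.6886]
Step 5: x=[5.0708] v=[-0.8573]
Step 6: x=[5.0196] v=[-1.0236]
Step 7: x=[4.9602] v=[-1.1872]
Step 8: x=[4.8928] v=[-1.3475]
Step 9: x=[4.8176] v=[-1.5042]
Step 10: x=[4.7348] v=[-1.6568]
Step 11: x=[4.6446] v=[-1.8049]
Step 12: x=[4.5472] v=[-1.9482]
Step 13: x=[4.4429] v=[-2.0862]
Step 14: x=[4.3320] v=[-2.2185]
Step 15: x=[4.2148] v=[-2.3448]
Step 16: x=[4.0916] v=[-2.4648]
Step 17: x=[3.9627] v=[-2.5781]
Step 18: x=[3.8285] v=[-2.6844]
Step 19: x=[3.6893] v=[-2.7834]
Step 20: x=[3.5456] v=[-2.8749]
Step 21: x=[3.3977] v=[-2.9586]
Step 22: x=[3.2460] v=[-3.0343]
Step 23: x=[3.0909] v=[-3.1018]
Step 24: x=[2.9329] v=[-3.1609]
Step 25: x=[2.7723] v=[-3.2114]
Step 26: x=[2.6096] v=[-3.2532]
Step 27: x=[2.4453] v=[-3.2862]
Step 28: x=[2.2798] v=[-3.3103]
Step 29: x=[2.1135] v=[-3.3255]
Step 30: x=[1.9469] v=[-3.3317]
Step 31: x=[1.7805] v=[-3.3288]
Step 32: x=[1.6147] v=[-3.3169]
Step 33: x=[1.4499] v=[-3.2960]
Step 34: x=[1.2866] v=[-3.2662]
Step 35: x=[1.1252] v=[-3.2276]
Step 36: x=[0.9662] v=[-3.1802]
Step 37: x=[0.8100] v=[-3.1242]
Step 38: x=[0.6570] v=[-3.0597]
Step 39: x=[0.5077] v=[-2.9870]
Step 40: x=[0.3624] v=[-2.9062]
Step 41: x=[0.2215] v=[-2.8175]
Step 42: x=[0.0854] v=[-2.7212]
Step 43: x=[-0.0455] v=[-2.6175]
Step 44: x=[-0.1708] v=[-2.5067]
Step 45: x=[-0.2903] v=[-2.3891]
Step 46: x=[-0.4036] v=[-2.2650]
Step 47: x=[-0.5103] v=[-2.1348]
Step 48: x=[-0.6102] v=[-1.9988]
Step 49: x=[-0.7031] v=[-1.8574]
Step 50: x=[-0.7887] v=[-1.7110]
Step 51: x=[-0.8667] v=[-1.5599]
Step 52: x=[-0.9369] v=[-1.4046]
Step 53: x=[-0.9992] v=[-1.2455]
Step 54: x=[-1.0534] v=[-1.0830]
Step 55: x=[-1.0993] v=[-0.9176]
Step 56: x=[-1.1368] v=[-0.7497]
Step 57: x=[-1.1658] v=[-0.5798]
Step 58: x=[-1.1862] v=[-0.4083]
Step 59: x=[-1.1980] v=[-0.2357]
Step 60: x=[-1.2011] v=[-0.0625]
Step 61: x=[-1.1956] v=[0.1109]
First v>=0 after going negative at step 61, time=3.0500

Answer: 3.0500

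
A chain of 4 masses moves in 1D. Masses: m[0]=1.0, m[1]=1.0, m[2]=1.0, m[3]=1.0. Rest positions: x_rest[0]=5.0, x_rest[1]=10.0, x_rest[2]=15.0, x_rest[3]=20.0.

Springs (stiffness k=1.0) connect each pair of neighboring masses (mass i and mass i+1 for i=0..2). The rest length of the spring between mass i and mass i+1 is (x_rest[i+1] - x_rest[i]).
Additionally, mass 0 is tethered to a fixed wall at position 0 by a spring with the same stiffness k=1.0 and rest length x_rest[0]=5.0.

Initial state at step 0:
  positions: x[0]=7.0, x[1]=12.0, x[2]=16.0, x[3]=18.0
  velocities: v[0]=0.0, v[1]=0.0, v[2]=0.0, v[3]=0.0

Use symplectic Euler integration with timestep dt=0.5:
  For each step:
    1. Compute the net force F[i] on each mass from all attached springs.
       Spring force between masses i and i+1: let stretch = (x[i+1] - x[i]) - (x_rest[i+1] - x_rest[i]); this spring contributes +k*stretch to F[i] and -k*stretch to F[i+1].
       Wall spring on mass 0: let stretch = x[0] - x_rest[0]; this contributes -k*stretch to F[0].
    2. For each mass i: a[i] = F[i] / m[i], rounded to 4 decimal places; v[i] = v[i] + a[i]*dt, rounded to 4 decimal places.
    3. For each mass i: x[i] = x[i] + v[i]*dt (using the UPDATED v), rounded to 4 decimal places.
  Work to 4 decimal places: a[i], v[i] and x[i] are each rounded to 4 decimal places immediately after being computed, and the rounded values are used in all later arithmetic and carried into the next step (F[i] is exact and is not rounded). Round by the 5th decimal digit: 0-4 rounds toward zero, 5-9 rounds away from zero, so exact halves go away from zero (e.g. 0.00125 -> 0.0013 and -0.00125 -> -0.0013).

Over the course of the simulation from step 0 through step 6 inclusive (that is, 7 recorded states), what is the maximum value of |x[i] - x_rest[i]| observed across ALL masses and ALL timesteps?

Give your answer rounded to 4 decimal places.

Answer: 2.3115

Derivation:
Step 0: x=[7.0000 12.0000 16.0000 18.0000] v=[0.0000 0.0000 0.0000 0.0000]
Step 1: x=[6.5000 11.7500 15.5000 18.7500] v=[-1.0000 -0.5000 -1.0000 1.5000]
Step 2: x=[5.6875 11.1250 14.8750 19.9375] v=[-1.6250 -1.2500 -1.2500 2.3750]
Step 3: x=[4.8125 10.0781 14.5781 21.1094] v=[-1.7500 -2.0938 -0.5938 2.3438]
Step 4: x=[4.0508 8.8398 14.7891 21.8985] v=[-1.5235 -2.4766 0.4219 1.5782]
Step 5: x=[3.4736 7.8916 15.2901 22.1603] v=[-1.1544 -1.8965 1.0020 0.5235]
Step 6: x=[3.1325 7.6885 15.6591 21.9545] v=[-0.6822 -0.4063 0.7379 -0.4116]
Max displacement = 2.3115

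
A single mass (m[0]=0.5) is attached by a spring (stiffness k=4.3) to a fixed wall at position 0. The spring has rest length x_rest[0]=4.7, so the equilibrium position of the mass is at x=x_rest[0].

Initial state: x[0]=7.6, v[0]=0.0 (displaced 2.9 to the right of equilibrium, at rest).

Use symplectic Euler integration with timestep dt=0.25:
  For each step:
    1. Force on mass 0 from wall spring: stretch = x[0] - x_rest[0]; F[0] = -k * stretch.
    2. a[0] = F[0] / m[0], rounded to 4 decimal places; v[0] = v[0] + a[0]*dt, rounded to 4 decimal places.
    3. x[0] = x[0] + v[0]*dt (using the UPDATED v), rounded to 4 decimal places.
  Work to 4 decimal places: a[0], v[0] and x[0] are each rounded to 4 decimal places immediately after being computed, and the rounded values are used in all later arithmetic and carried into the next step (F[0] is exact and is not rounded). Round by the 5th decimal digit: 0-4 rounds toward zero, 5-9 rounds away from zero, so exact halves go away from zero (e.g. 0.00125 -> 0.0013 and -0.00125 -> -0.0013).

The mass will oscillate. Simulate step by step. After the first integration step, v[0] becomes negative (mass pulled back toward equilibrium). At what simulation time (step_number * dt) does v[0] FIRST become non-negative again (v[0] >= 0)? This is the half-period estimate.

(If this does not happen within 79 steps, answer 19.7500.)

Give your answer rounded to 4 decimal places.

Step 0: x=[7.6000] v=[0.0000]
Step 1: x=[6.0413] v=[-6.2350]
Step 2: x=[3.7616] v=[-9.1188]
Step 3: x=[1.9863] v=[-7.1013]
Step 4: x=[1.6696] v=[-1.2669]
Step 5: x=[2.9817] v=[5.2485]
First v>=0 after going negative at step 5, time=1.2500

Answer: 1.2500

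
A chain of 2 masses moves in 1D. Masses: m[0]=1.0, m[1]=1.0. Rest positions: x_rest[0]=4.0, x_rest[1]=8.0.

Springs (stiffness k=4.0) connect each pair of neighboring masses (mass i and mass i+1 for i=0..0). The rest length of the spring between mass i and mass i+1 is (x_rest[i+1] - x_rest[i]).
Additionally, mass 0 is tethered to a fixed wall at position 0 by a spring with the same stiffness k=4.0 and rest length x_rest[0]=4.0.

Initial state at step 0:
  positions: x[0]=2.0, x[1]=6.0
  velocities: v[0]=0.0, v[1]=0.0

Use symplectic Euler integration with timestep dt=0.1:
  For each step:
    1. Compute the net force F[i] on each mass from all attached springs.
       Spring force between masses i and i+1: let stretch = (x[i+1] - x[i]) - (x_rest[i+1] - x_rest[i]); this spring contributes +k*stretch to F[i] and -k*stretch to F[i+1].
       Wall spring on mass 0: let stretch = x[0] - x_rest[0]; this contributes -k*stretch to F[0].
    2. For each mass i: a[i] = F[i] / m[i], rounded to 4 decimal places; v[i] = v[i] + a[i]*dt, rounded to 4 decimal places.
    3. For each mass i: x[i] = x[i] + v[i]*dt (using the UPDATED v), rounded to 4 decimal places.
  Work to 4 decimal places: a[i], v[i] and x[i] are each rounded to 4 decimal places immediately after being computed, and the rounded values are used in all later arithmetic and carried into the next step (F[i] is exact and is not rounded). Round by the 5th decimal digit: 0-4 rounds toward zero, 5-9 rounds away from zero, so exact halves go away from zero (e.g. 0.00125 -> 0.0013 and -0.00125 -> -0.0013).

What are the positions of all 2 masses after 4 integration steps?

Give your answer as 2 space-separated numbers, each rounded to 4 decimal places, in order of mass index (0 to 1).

Step 0: x=[2.0000 6.0000] v=[0.0000 0.0000]
Step 1: x=[2.0800 6.0000] v=[0.8000 0.0000]
Step 2: x=[2.2336 6.0032] v=[1.5360 0.0320]
Step 3: x=[2.4486 6.0156] v=[2.1504 0.1242]
Step 4: x=[2.7084 6.0453] v=[2.5978 0.2974]

Answer: 2.7084 6.0453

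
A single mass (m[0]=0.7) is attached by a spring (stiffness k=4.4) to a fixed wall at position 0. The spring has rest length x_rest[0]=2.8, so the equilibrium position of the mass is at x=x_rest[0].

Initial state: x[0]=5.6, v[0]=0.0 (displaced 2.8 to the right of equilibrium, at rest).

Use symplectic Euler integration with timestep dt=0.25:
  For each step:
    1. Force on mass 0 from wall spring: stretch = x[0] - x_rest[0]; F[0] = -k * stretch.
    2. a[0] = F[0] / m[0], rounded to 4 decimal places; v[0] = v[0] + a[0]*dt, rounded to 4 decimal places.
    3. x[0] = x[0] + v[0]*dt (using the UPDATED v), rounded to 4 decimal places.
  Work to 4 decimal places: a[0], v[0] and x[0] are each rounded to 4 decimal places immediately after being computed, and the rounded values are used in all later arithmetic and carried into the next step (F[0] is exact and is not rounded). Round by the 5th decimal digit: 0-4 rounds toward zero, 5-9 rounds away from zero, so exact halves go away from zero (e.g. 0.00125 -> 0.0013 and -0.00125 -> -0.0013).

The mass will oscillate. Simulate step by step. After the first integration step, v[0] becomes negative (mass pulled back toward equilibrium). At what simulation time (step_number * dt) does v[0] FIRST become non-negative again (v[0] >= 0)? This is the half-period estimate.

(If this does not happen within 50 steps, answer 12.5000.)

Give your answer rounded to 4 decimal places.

Step 0: x=[5.6000] v=[0.0000]
Step 1: x=[4.5000] v=[-4.4000]
Step 2: x=[2.7322] v=[-7.0714]
Step 3: x=[0.9910] v=[-6.9649]
Step 4: x=[-0.0396] v=[-4.1222]
Step 5: x=[0.0454] v=[0.3400]
First v>=0 after going negative at step 5, time=1.2500

Answer: 1.2500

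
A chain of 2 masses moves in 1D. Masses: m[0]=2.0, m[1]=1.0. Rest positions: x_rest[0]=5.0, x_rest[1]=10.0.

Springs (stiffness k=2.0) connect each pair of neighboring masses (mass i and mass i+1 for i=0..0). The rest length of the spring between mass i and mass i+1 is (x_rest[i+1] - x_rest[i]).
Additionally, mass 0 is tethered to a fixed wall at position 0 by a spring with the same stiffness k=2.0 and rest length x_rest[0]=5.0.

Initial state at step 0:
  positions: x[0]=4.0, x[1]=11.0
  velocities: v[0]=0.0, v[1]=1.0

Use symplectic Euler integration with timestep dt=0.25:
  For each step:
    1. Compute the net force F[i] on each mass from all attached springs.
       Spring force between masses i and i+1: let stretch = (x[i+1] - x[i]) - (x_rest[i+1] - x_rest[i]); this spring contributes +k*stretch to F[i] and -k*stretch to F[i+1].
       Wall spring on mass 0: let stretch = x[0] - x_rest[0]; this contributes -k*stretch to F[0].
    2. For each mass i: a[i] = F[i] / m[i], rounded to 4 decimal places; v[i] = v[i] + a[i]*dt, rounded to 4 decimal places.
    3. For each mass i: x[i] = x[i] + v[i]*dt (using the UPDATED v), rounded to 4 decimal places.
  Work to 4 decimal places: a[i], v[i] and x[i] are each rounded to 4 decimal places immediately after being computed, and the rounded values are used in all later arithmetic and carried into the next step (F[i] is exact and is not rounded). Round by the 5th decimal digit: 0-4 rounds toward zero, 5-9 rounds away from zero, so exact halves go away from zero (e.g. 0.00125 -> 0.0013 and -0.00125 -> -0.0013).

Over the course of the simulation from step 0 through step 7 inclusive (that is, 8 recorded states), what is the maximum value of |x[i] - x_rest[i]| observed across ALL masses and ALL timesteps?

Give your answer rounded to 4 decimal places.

Answer: 1.2789

Derivation:
Step 0: x=[4.0000 11.0000] v=[0.0000 1.0000]
Step 1: x=[4.1875 11.0000] v=[0.7500 0.0000]
Step 2: x=[4.5391 10.7734] v=[1.4063 -0.9063]
Step 3: x=[4.9966 10.3925] v=[1.8301 -1.5235]
Step 4: x=[5.4791 9.9621] v=[1.9299 -1.7215]
Step 5: x=[5.8993 9.5964] v=[1.6809 -1.4630]
Step 6: x=[6.1819 9.3935] v=[1.1304 -0.8116]
Step 7: x=[6.2789 9.4142] v=[0.3878 0.0826]
Max displacement = 1.2789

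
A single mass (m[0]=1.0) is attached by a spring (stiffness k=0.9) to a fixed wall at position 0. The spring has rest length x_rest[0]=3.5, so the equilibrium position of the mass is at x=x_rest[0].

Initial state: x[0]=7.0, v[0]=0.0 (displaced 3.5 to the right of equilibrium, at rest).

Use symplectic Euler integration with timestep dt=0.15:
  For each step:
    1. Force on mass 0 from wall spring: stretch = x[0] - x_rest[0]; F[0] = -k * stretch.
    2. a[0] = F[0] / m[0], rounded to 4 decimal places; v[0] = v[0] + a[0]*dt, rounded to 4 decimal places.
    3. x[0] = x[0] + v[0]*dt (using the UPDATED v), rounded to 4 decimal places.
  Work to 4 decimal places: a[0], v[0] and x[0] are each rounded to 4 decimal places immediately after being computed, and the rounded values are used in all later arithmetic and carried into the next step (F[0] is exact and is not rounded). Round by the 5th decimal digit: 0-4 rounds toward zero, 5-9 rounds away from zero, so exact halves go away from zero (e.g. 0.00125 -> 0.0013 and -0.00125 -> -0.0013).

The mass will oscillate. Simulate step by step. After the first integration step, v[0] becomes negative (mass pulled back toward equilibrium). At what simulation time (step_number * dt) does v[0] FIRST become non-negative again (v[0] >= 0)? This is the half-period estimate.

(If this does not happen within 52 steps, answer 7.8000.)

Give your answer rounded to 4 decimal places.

Answer: 3.4500

Derivation:
Step 0: x=[7.0000] v=[0.0000]
Step 1: x=[6.9291] v=[-0.4725]
Step 2: x=[6.7888] v=[-0.9354]
Step 3: x=[6.5819] v=[-1.3794]
Step 4: x=[6.3126] v=[-1.7955]
Step 5: x=[5.9863] v=[-2.1752]
Step 6: x=[5.6097] v=[-2.5109]
Step 7: x=[5.1903] v=[-2.7957]
Step 8: x=[4.7367] v=[-3.0239]
Step 9: x=[4.2581] v=[-3.1909]
Step 10: x=[3.7641] v=[-3.2932]
Step 11: x=[3.2648] v=[-3.3289]
Step 12: x=[2.7702] v=[-3.2971]
Step 13: x=[2.2904] v=[-3.1986]
Step 14: x=[1.8351] v=[-3.0353]
Step 15: x=[1.4135] v=[-2.8105]
Step 16: x=[1.0342] v=[-2.5288]
Step 17: x=[0.7048] v=[-2.1959]
Step 18: x=[0.4320] v=[-1.8185]
Step 19: x=[0.2214] v=[-1.4043]
Step 20: x=[0.0771] v=[-0.9617]
Step 21: x=[0.0022] v=[-0.4996]
Step 22: x=[-0.0019] v=[-0.0274]
Step 23: x=[0.0649] v=[0.4454]
First v>=0 after going negative at step 23, time=3.4500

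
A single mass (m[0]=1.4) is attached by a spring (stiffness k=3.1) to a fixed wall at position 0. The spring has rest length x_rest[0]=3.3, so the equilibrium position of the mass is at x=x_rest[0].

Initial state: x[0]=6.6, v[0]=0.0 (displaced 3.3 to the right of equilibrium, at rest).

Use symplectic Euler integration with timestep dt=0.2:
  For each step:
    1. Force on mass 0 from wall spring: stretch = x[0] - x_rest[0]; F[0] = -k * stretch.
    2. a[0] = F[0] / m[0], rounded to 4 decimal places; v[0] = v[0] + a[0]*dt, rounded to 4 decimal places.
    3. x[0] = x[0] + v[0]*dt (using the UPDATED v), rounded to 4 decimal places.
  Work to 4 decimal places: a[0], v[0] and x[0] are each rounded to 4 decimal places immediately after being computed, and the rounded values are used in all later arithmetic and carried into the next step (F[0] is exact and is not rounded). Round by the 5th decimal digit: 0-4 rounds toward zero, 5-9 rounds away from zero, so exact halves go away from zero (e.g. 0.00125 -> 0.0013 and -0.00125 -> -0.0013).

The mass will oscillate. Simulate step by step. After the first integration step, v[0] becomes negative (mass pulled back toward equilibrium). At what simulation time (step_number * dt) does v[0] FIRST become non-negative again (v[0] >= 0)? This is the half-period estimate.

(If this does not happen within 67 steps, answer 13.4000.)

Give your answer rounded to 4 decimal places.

Answer: 2.2000

Derivation:
Step 0: x=[6.6000] v=[0.0000]
Step 1: x=[6.3077] v=[-1.4614]
Step 2: x=[5.7490] v=[-2.7934]
Step 3: x=[4.9734] v=[-3.8780]
Step 4: x=[4.0496] v=[-4.6191]
Step 5: x=[3.0594] v=[-4.9511]
Step 6: x=[2.0905] v=[-4.8445]
Step 7: x=[1.2287] v=[-4.3089]
Step 8: x=[0.5504] v=[-3.3916]
Step 9: x=[0.1156] v=[-2.1739]
Step 10: x=[-0.0371] v=[-0.7637]
Step 11: x=[0.1057] v=[0.7142]
First v>=0 after going negative at step 11, time=2.2000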